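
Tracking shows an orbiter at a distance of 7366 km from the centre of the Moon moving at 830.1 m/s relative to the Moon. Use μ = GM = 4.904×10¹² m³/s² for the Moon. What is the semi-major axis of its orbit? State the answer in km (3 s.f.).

r = 7.366×10⁶ m.
Specific orbital energy ε = v²/2 − μ/r = (830.1)²/2 − 4.904×10¹²/7.366×10⁶ = -3.212×10⁵ J/kg.
Since ε = −μ/(2a), a = −μ/(2ε) = 7.633×10⁶ m = 7633.2 km.

a ≈ 7630 km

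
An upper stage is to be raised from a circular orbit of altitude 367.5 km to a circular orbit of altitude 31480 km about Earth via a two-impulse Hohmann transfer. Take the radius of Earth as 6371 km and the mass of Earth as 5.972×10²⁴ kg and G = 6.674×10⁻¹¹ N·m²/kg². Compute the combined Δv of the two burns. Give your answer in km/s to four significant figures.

Δv_total ≈ 3.791 km/s

μ = GM = 6.674×10⁻¹¹ × 5.972×10²⁴ = 3.986×10¹⁴ m³/s².
r₁ = 6371 + 367.5 = 6738.5 km = 6.7385×10⁶ m.
r₂ = 6371 + 31480 = 37851 km = 3.7851×10⁷ m.
Transfer ellipse a_t = (r₁ + r₂)/2 = 2.229×10⁷ m.
At r₁: circular v_c1 = √(μ/r₁) = 7691 m/s; transfer-perigee v_p = √[μ(2/r₁ − 1/a_t)] = 10020 m/s.
Δv₁ = v_p − v_c1 = 2330 m/s.
At r₂: circular v_c2 = √(μ/r₂) = 3245 m/s; transfer-apogee v_a = √[μ(2/r₂ − 1/a_t)] = 1784 m/s.
Δv₂ = v_c2 − v_a = 1461 m/s.
Total Δv = Δv₁ + Δv₂ = 3791 m/s = 3.791 km/s.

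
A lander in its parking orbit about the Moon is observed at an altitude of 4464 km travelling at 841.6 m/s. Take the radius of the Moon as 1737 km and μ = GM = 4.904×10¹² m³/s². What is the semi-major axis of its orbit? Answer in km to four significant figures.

a ≈ 5615 km

r = 1737 + 4464 = 6201.0 km = 6.201×10⁶ m.
Vis-viva rearranged: 1/a = 2/r − v²/μ = 3.225×10⁻⁷ − 1.444×10⁻⁷ = 1.781×10⁻⁷ m⁻¹.
a = 5.615×10⁶ m = 5614.9 km.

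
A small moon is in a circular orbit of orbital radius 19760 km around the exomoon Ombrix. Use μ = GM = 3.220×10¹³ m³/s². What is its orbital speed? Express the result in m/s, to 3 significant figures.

v ≈ 1280 m/s

r = 19760 km = 1.976×10⁷ m.
For a circular orbit v = √(μ/r) = √(3.220×10¹³ / 1.976×10⁷) = √(1.630×10⁶) = 1277 m/s.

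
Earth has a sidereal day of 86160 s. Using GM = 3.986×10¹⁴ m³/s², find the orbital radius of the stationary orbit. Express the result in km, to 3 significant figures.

r_sync ≈ 42200 km

A synchronous orbit has period T, so by Kepler's third law a = (μT²/4π²)^(1/3).
μT²/4π² = 3.986×10¹⁴ × (8.616×10⁴)² / 39.48 = 7.495×10²² m³.
a = 4.216×10⁷ m = 42163 km.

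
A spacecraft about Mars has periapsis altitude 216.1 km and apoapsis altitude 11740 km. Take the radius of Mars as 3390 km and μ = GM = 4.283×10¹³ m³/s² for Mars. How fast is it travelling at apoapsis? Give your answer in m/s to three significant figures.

v ≈ 1040 m/s

r_p = 3390 + 216.1 = 3606.1 km = 3.6061×10⁶ m.
r_a = 3390 + 11740 = 15130 km = 1.5130×10⁷ m.
Semi-major axis a = (r_p + r_a)/2 = 9368.0 km = 9.368×10⁶ m.
Vis-viva: v² = μ(2/r − 1/a) = 4.283×10¹³ × (1.322×10⁻⁷ − 1.067×10⁻⁷) = 1.090×10⁶ m²/s².
v = 1044 m/s.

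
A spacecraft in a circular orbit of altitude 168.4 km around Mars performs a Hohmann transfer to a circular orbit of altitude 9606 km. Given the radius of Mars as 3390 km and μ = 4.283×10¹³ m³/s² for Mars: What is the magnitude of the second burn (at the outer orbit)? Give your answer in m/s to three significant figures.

Δv ≈ 625 m/s

r₁ = 3390 + 168.4 = 3558.4 km = 3.5584×10⁶ m.
r₂ = 3390 + 9606 = 12996 km = 1.2996×10⁷ m.
Transfer ellipse a_t = (r₁ + r₂)/2 = 8.277×10⁶ m.
At r₁: circular v_c1 = √(μ/r₁) = 3469 m/s; transfer-periapsis v_p = √[μ(2/r₁ − 1/a_t)] = 4347 m/s.
At r₂: circular v_c2 = √(μ/r₂) = 1815 m/s; transfer-apoapsis v_a = √[μ(2/r₂ − 1/a_t)] = 1190 m/s.
Δv₂ = v_c2 − v_a = 625.1 m/s.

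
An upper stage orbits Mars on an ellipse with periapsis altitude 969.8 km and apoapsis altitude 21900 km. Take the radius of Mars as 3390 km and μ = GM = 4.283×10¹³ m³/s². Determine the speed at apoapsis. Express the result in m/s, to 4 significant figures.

v ≈ 705.7 m/s

r_p = 3390 + 969.8 = 4359.8 km = 4.3598×10⁶ m.
r_a = 3390 + 21900 = 25290 km = 2.5290×10⁷ m.
Semi-major axis a = (r_p + r_a)/2 = 14825 km = 1.482×10⁷ m.
Vis-viva: v² = μ(2/r − 1/a) = 4.283×10¹³ × (7.908×10⁻⁸ − 6.745×10⁻⁸) = 4.981×10⁵ m²/s².
v = 705.7 m/s.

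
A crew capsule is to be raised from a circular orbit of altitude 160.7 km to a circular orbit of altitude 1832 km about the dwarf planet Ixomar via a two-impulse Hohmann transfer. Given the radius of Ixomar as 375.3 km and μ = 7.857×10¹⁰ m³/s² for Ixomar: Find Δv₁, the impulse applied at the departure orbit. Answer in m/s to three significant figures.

Δv ≈ 103 m/s

r₁ = 375.3 + 160.7 = 536.00 km = 5.3600×10⁵ m.
r₂ = 375.3 + 1832 = 2207.3 km = 2.2073×10⁶ m.
Transfer ellipse a_t = (r₁ + r₂)/2 = 1.372×10⁶ m.
At r₁: circular v_c1 = √(μ/r₁) = 382.9 m/s; transfer-periapsis v_p = √[μ(2/r₁ − 1/a_t)] = 485.7 m/s.
Δv₁ = v_p − v_c1 = 102.8 m/s.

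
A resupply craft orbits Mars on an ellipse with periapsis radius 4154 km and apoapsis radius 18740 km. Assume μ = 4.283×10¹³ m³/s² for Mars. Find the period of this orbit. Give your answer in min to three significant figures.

T ≈ 620 min

Semi-major axis a = (r_p + r_a)/2 = (4154.0 + 18740)/2 = 11447 km = 1.145×10⁷ m.
By Kepler's third law T = 2π√(a³/μ) = 2π × 5.918×10³ = 3.718×10⁴ s.
= 619.7 min.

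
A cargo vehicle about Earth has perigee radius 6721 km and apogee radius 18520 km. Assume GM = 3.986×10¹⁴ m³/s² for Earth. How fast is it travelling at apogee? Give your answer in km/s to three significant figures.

v ≈ 3.39 km/s

Semi-major axis a = (r_p + r_a)/2 = 12620 km = 1.262×10⁷ m.
Vis-viva: v² = μ(2/r − 1/a) = 3.986×10¹⁴ × (1.080×10⁻⁷ − 7.924×10⁻⁸) = 1.146×10⁷ m²/s².
v = 3386 m/s = 3.386 km/s.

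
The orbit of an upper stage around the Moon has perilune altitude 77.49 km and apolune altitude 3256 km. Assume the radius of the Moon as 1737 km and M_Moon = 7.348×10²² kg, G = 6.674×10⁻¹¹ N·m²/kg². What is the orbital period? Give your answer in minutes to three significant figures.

μ = GM = 6.674×10⁻¹¹ × 7.348×10²² = 4.904×10¹² m³/s².
r_p = 1737 + 77.49 = 1814.5 km = 1.8145×10⁶ m.
r_a = 1737 + 3256 = 4993.0 km = 4.9930×10⁶ m.
Semi-major axis a = (r_p + r_a)/2 = (1814.5 + 4993.0)/2 = 3403.7 km = 3.404×10⁶ m.
By Kepler's third law T = 2π√(a³/μ) = 2π × 2.836×10³ = 1.782×10⁴ s.
= 297.0 minutes.

T ≈ 297 minutes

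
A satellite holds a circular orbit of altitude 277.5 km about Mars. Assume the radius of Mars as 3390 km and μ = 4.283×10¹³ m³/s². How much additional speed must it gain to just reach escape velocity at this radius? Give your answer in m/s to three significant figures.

Δv ≈ 1420 m/s

r = 3390 + 277.5 = 3667.5 km = 3.6675×10⁶ m.
Circular speed v_c = √(μ/r) = 3417 m/s.
Escape speed v_esc = √(2μ/r) = √2 × v_c = 4833 m/s.
Δv = v_esc − v_c = 1416 m/s.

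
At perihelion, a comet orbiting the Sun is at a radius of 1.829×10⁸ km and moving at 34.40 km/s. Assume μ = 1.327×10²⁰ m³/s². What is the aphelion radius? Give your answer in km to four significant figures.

aphelion radius ≈ 8.085×10⁸ km

r_p = 1.829×10¹¹ m.
Specific energy ε = v²/2 − μ/r = -1.339×10⁸ J/kg, so a = −μ/(2ε) = 4.957×10¹¹ m.
The apsides satisfy r_p + r_a = 2a, so the aphelion radius is 2a − r_p = 8.085×10¹¹ m = 8.0849×10⁸ km.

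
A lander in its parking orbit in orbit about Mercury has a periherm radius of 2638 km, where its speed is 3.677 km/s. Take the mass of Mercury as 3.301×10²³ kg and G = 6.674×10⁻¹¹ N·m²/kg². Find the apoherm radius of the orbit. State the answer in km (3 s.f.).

apoherm radius ≈ 11200 km

μ = GM = 6.674×10⁻¹¹ × 3.301×10²³ = 2.203×10¹³ m³/s².
r_p = 2.638×10⁶ m.
Specific energy ε = v²/2 − μ/r = -1.591×10⁶ J/kg, so a = −μ/(2ε) = 6.923×10⁶ m.
The apsides satisfy r_p + r_a = 2a, so the apoherm radius is 2a − r_p = 1.121×10⁷ m = 11208 km.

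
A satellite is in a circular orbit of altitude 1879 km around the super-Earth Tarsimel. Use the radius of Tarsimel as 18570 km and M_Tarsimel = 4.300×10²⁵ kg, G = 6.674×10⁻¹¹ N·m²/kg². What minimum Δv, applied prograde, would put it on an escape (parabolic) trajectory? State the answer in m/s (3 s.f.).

μ = GM = 6.674×10⁻¹¹ × 4.300×10²⁵ = 2.870×10¹⁵ m³/s².
r = 18570 + 1879 = 20449 km = 2.0449×10⁷ m.
Circular speed v_c = √(μ/r) = 11850 m/s.
Escape speed v_esc = √(2μ/r) = √2 × v_c = 16750 m/s.
Δv = v_esc − v_c = 4907 m/s.

Δv ≈ 4910 m/s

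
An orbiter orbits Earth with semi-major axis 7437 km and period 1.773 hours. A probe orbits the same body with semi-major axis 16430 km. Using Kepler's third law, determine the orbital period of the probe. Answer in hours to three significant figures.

Kepler's third law: T² ∝ a³, so T₂ = T₁ (a₂/a₁)^(3/2).
a₂/a₁ = 2.209, (a₂/a₁)^(3/2) = 3.284.
T₂ = 1.773 × 3.284 = 5.822 hours.

T₂ ≈ 5.82 hours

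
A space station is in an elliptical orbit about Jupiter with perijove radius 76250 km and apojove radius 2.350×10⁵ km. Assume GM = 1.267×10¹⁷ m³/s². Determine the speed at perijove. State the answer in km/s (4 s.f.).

Semi-major axis a = (r_p + r_a)/2 = 1.5562×10⁵ km = 1.556×10⁸ m.
Vis-viva: v² = μ(2/r − 1/a) = 1.267×10¹⁷ × (2.623×10⁻⁸ − 6.426×10⁻⁹) = 2.509×10⁹ m²/s².
v = 50090 m/s = 50.09 km/s.

v ≈ 50.09 km/s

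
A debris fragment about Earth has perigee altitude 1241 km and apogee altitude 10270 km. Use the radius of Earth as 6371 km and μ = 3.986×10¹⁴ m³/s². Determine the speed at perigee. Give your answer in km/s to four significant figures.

v ≈ 8.477 km/s

r_p = 6371 + 1241 = 7612.0 km = 7.6120×10⁶ m.
r_a = 6371 + 10270 = 16641 km = 1.6641×10⁷ m.
Semi-major axis a = (r_p + r_a)/2 = 12126 km = 1.213×10⁷ m.
Vis-viva: v² = μ(2/r − 1/a) = 3.986×10¹⁴ × (2.627×10⁻⁷ − 8.246×10⁻⁸) = 7.186×10⁷ m²/s².
v = 8477 m/s = 8.477 km/s.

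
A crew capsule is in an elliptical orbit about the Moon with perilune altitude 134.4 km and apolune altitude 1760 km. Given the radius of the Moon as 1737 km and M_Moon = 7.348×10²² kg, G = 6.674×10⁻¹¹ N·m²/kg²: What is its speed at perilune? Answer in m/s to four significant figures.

v ≈ 1848 m/s

μ = GM = 6.674×10⁻¹¹ × 7.348×10²² = 4.904×10¹² m³/s².
r_p = 1737 + 134.4 = 1871.4 km = 1.8714×10⁶ m.
r_a = 1737 + 1760 = 3497.0 km = 3.4970×10⁶ m.
Semi-major axis a = (r_p + r_a)/2 = 2684.2 km = 2.684×10⁶ m.
Vis-viva: v² = μ(2/r − 1/a) = 4.904×10¹² × (1.069×10⁻⁶ − 3.726×10⁻⁷) = 3.414×10⁶ m²/s².
v = 1848 m/s.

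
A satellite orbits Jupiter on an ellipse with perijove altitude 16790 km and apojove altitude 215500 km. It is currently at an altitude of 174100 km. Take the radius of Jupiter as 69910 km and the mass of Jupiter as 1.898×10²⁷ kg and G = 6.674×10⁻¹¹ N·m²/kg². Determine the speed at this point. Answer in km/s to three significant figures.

v ≈ 18.9 km/s

μ = GM = 6.674×10⁻¹¹ × 1.898×10²⁷ = 1.267×10¹⁷ m³/s².
r_p = 69910 + 16790 = 86700 km = 8.6700×10⁷ m.
r_a = 69910 + 215500 = 285410 km = 2.8541×10⁸ m.
r = 69910 + 174100 = 2.4401×10⁵ km = 2.440×10⁸ m.
Semi-major axis a = (r_p + r_a)/2 = 1.8606×10⁵ km = 1.861×10⁸ m.
Vis-viva: v² = μ(2/r − 1/a) = 1.267×10¹⁷ × (8.196×10⁻⁹ − 5.375×10⁻⁹) = 3.574×10⁸ m²/s².
v = 18910 m/s = 18.91 km/s.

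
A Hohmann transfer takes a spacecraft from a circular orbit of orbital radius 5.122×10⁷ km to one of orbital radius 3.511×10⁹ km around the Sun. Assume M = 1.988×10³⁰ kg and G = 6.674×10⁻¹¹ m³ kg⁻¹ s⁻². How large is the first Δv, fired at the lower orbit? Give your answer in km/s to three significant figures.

Δv ≈ 20.6 km/s

μ = GM = 6.674×10⁻¹¹ × 1.988×10³⁰ = 1.327×10²⁰ m³/s².
r₁ = 5.122×10⁷ km = 5.122×10¹⁰ m.
r₂ = 3.511×10⁹ km = 3.511×10¹² m.
Transfer ellipse a_t = (r₁ + r₂)/2 = 1.781×10¹² m.
At r₁: circular v_c1 = √(μ/r₁) = 50900 m/s; transfer-perihelion v_p = √[μ(2/r₁ − 1/a_t)] = 71460 m/s.
Δv₁ = v_p − v_c1 = 20560 m/s.
= 20.56 km/s.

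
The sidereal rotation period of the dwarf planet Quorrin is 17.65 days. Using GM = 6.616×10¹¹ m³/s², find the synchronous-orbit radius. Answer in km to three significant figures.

T = 17.65 days = 1.525×10⁶ s.
A synchronous orbit has period T, so by Kepler's third law a = (μT²/4π²)^(1/3).
μT²/4π² = 6.616×10¹¹ × (1.525×10⁶)² / 39.48 = 3.897×10²² m³.
a = 3.390×10⁷ m = 33904 km.

r_sync ≈ 33900 km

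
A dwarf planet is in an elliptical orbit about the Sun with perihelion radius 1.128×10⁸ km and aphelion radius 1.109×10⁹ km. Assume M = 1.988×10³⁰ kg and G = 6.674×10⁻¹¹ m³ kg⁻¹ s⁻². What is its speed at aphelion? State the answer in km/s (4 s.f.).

μ = GM = 6.674×10⁻¹¹ × 1.988×10³⁰ = 1.327×10²⁰ m³/s².
Semi-major axis a = (r_p + r_a)/2 = 6.1090×10⁸ km = 6.109×10¹¹ m.
Vis-viva: v² = μ(2/r − 1/a) = 1.327×10²⁰ × (1.803×10⁻¹² − 1.637×10⁻¹²) = 2.209×10⁷ m²/s².
v = 4700 m/s = 4.700 km/s.

v ≈ 4.700 km/s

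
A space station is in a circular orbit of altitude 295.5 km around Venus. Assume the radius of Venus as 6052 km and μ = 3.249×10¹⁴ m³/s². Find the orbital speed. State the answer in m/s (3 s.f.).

r = 6052 + 295.5 = 6347.5 km = 6.3475×10⁶ m.
For a circular orbit v = √(μ/r) = √(3.249×10¹⁴ / 6.348×10⁶) = √(5.119×10⁷) = 7154 m/s.

v ≈ 7150 m/s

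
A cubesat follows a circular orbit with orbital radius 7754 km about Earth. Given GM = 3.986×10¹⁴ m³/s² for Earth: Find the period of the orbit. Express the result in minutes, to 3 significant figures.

T ≈ 113 minutes

r = 7754 km = 7.754×10⁶ m.
Kepler's third law: T = 2π√(r³/μ) = 2π√((7.754×10⁶)³ / 3.986×10¹⁴).
r³/μ = 1.170×10⁶ s², so T = 2π × 1.081×10³ = 6.795×10³ s.
Converting: 6.795×10³ s ÷ 60.00 = 113.3 minutes.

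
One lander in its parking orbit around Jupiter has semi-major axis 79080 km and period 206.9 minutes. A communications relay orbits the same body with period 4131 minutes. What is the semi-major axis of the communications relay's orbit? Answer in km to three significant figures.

Kepler's third law: a³ ∝ T², so a₂ = a₁ (T₂/T₁)^(2/3).
T₂/T₁ = 19.97, (T₂/T₁)^(2/3) = 7.360.
a₂ = 79080 × 7.360 = 5.820×10⁵ km.

a₂ ≈ 5.82×10⁵ km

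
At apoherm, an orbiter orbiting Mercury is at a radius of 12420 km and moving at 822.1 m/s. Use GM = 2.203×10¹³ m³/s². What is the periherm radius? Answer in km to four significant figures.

r_a = 1.242×10⁷ m.
Specific energy ε = v²/2 − μ/r = -1.436×10⁶ J/kg, so a = −μ/(2ε) = 7.672×10⁶ m.
The apsides satisfy r_p + r_a = 2a, so the periherm radius is 2a − r_a = 2.923×10⁶ m = 2923.1 km.

periherm radius ≈ 2923 km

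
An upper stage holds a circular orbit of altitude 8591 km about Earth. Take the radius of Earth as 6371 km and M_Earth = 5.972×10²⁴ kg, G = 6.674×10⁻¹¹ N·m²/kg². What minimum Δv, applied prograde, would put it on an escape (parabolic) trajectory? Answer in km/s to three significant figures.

Δv ≈ 2.14 km/s

μ = GM = 6.674×10⁻¹¹ × 5.972×10²⁴ = 3.986×10¹⁴ m³/s².
r = 6371 + 8591 = 14962 km = 1.4962×10⁷ m.
Circular speed v_c = √(μ/r) = 5161 m/s.
Escape speed v_esc = √(2μ/r) = √2 × v_c = 7299 m/s.
Δv = v_esc − v_c = 2138 m/s = 2.138 km/s.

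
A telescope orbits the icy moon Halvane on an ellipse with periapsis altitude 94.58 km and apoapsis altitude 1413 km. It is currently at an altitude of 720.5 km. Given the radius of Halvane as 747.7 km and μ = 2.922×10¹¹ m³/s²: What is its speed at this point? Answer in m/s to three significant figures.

v ≈ 451 m/s

r_p = 747.7 + 94.58 = 842.28 km = 8.4228×10⁵ m.
r_a = 747.7 + 1413 = 2160.7 km = 2.1607×10⁶ m.
r = 747.7 + 720.5 = 1468.2 km = 1.468×10⁶ m.
Semi-major axis a = (r_p + r_a)/2 = 1501.5 km = 1.501×10⁶ m.
Vis-viva: v² = μ(2/r − 1/a) = 2.922×10¹¹ × (1.362×10⁻⁶ − 6.660×10⁻⁷) = 2.034×10⁵ m²/s².
v = 451.0 m/s.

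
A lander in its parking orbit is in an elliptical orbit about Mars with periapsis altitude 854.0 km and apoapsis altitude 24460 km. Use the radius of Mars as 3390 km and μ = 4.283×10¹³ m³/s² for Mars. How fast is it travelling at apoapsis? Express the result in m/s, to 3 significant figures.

v ≈ 638 m/s

r_p = 3390 + 854.0 = 4244.0 km = 4.2440×10⁶ m.
r_a = 3390 + 24460 = 27850 km = 2.7850×10⁷ m.
Semi-major axis a = (r_p + r_a)/2 = 16047 km = 1.605×10⁷ m.
Vis-viva: v² = μ(2/r − 1/a) = 4.283×10¹³ × (7.181×10⁻⁸ − 6.232×10⁻⁸) = 4.067×10⁵ m²/s².
v = 637.8 m/s.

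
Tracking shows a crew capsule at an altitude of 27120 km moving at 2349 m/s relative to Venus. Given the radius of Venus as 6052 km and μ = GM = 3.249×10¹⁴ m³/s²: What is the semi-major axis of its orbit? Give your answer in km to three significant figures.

a ≈ 23100 km

r = 6052 + 27120 = 33172 km = 3.317×10⁷ m.
Vis-viva rearranged: 1/a = 2/r − v²/μ = 6.029×10⁻⁸ − 1.698×10⁻⁸ = 4.331×10⁻⁸ m⁻¹.
a = 2.309×10⁷ m = 23090 km.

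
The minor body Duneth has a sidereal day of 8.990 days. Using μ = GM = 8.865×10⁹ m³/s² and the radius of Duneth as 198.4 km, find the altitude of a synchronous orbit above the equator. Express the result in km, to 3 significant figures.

T = 8.990 days = 7.767×10⁵ s.
A synchronous orbit has period T, so by Kepler's third law a = (μT²/4π²)^(1/3).
μT²/4π² = 8.865×10⁹ × (7.767×10⁵)² / 39.48 = 1.355×10²⁰ m³.
a = 5.136×10⁶ m = 5136.0 km.
Altitude h = a − R = 5136.0 − 198.4 = 4937.6 km.

h_sync ≈ 4940 km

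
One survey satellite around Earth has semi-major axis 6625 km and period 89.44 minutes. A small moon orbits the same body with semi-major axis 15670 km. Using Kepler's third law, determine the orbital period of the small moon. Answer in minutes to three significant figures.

Kepler's third law: T² ∝ a³, so T₂ = T₁ (a₂/a₁)^(3/2).
a₂/a₁ = 2.365, (a₂/a₁)^(3/2) = 3.638.
T₂ = 89.44 × 3.638 = 325.4 minutes.

T₂ ≈ 325 minutes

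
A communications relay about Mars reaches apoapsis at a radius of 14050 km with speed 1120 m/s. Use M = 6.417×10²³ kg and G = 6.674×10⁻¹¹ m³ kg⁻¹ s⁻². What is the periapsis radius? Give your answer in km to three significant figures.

μ = GM = 6.674×10⁻¹¹ × 6.417×10²³ = 4.283×10¹³ m³/s².
r_a = 1.405×10⁷ m.
Specific energy ε = v²/2 − μ/r = -2.421×10⁶ J/kg, so a = −μ/(2ε) = 8.845×10⁶ m.
The apsides satisfy r_p + r_a = 2a, so the periapsis radius is 2a − r_a = 3.640×10⁶ m = 3639.9 km.

periapsis radius ≈ 3640 km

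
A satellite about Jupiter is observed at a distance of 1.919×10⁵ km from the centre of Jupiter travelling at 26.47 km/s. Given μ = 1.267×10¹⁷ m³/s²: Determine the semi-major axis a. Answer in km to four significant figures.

r = 1.919×10⁸ m.
Vis-viva rearranged: 1/a = 2/r − v²/μ = 1.042×10⁻⁸ − 5.530×10⁻⁹ = 4.892×10⁻⁹ m⁻¹.
a = 2.044×10⁸ m = 2.0441×10⁵ km.

a ≈ 2.044×10⁵ km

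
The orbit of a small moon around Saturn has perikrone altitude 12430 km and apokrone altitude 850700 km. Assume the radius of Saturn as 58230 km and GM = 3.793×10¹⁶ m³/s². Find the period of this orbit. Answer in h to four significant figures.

r_p = 58230 + 12430 = 70660 km = 7.0660×10⁷ m.
r_a = 58230 + 850700 = 908930 km = 9.0893×10⁸ m.
Semi-major axis a = (r_p + r_a)/2 = (70660 + 9.0893×10⁵)/2 = 4.8980×10⁵ km = 4.898×10⁸ m.
By Kepler's third law T = 2π√(a³/μ) = 2π × 5.566×10⁴ = 3.497×10⁵ s.
= 97.14 h.

T ≈ 97.14 h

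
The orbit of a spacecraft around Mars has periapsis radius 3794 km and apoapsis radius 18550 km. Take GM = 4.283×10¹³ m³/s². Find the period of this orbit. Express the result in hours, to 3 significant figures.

Semi-major axis a = (r_p + r_a)/2 = (3794.0 + 18550)/2 = 11172 km = 1.117×10⁷ m.
By Kepler's third law T = 2π√(a³/μ) = 2π × 5.706×10³ = 3.585×10⁴ s.
= 9.959 hours.

T ≈ 9.96 hours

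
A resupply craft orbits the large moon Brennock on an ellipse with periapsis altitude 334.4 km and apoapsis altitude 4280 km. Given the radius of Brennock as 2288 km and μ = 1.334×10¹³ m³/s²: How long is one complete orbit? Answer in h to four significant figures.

T ≈ 4.707 h

r_p = 2288 + 334.4 = 2622.4 km = 2.6224×10⁶ m.
r_a = 2288 + 4280 = 6568.0 km = 6.5680×10⁶ m.
Semi-major axis a = (r_p + r_a)/2 = (2622.4 + 6568.0)/2 = 4595.2 km = 4.595×10⁶ m.
By Kepler's third law T = 2π√(a³/μ) = 2π × 2.697×10³ = 1.695×10⁴ s.
= 4.707 h.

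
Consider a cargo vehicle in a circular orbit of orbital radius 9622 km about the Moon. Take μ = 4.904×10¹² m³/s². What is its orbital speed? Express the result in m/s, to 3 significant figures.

v ≈ 714 m/s

r = 9622 km = 9.622×10⁶ m.
For a circular orbit v = √(μ/r) = √(4.904×10¹² / 9.622×10⁶) = √(5.097×10⁵) = 713.9 m/s.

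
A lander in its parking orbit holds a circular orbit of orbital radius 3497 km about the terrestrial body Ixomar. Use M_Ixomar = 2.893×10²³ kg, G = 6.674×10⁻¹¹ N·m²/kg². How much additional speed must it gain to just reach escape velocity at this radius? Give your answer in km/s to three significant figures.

μ = GM = 6.674×10⁻¹¹ × 2.893×10²³ = 1.931×10¹³ m³/s².
r = 3497 km = 3.497×10⁶ m.
Circular speed v_c = √(μ/r) = 2350 m/s.
Escape speed v_esc = √(2μ/r) = √2 × v_c = 3323 m/s.
Δv = v_esc − v_c = 973.3 m/s = 0.9733 km/s.

Δv ≈ 0.973 km/s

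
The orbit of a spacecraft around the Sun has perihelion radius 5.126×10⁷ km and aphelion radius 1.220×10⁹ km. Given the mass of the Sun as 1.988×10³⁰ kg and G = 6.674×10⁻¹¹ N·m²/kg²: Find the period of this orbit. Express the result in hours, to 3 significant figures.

T ≈ 76800 hours

μ = GM = 6.674×10⁻¹¹ × 1.988×10³⁰ = 1.327×10²⁰ m³/s².
Semi-major axis a = (r_p + r_a)/2 = (5.1260×10⁷ + 1.2200×10⁹)/2 = 6.3563×10⁸ km = 6.356×10¹¹ m.
By Kepler's third law T = 2π√(a³/μ) = 2π × 4.400×10⁷ = 2.764×10⁸ s.
= 76790 hours.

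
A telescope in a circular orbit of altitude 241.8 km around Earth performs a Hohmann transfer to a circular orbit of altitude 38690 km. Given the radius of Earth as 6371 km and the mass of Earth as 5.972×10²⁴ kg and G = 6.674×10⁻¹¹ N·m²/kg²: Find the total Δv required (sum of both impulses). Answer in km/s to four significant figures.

Δv_total ≈ 3.959 km/s

μ = GM = 6.674×10⁻¹¹ × 5.972×10²⁴ = 3.986×10¹⁴ m³/s².
r₁ = 6371 + 241.8 = 6612.8 km = 6.6128×10⁶ m.
r₂ = 6371 + 38690 = 45061 km = 4.5061×10⁷ m.
Transfer ellipse a_t = (r₁ + r₂)/2 = 2.584×10⁷ m.
At r₁: circular v_c1 = √(μ/r₁) = 7764 m/s; transfer-perigee v_p = √[μ(2/r₁ − 1/a_t)] = 10250 m/s.
Δv₁ = v_p − v_c1 = 2489 m/s.
At r₂: circular v_c2 = √(μ/r₂) = 2974 m/s; transfer-apogee v_a = √[μ(2/r₂ − 1/a_t)] = 1505 m/s.
Δv₂ = v_c2 − v_a = 1469 m/s.
Total Δv = Δv₁ + Δv₂ = 3959 m/s = 3.959 km/s.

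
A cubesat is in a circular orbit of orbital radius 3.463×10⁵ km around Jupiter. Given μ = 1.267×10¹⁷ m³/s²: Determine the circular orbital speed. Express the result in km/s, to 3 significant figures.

r = 3.463×10⁵ km = 3.463×10⁸ m.
For a circular orbit v = √(μ/r) = √(1.267×10¹⁷ / 3.463×10⁸) = √(3.659×10⁸) = 19130 m/s.
That is 19.13 km/s.

v ≈ 19.1 km/s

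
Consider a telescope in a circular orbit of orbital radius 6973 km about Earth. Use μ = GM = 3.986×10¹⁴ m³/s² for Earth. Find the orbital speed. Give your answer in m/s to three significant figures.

v ≈ 7560 m/s

r = 6973 km = 6.973×10⁶ m.
For a circular orbit v = √(μ/r) = √(3.986×10¹⁴ / 6.973×10⁶) = √(5.716×10⁷) = 7561 m/s.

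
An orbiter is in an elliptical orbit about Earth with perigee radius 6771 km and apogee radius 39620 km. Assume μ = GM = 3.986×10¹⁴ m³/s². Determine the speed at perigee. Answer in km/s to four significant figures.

v ≈ 10.03 km/s

Semi-major axis a = (r_p + r_a)/2 = 23196 km = 2.320×10⁷ m.
Vis-viva: v² = μ(2/r − 1/a) = 3.986×10¹⁴ × (2.954×10⁻⁷ − 4.311×10⁻⁸) = 1.006×10⁸ m²/s².
v = 10030 m/s = 10.03 km/s.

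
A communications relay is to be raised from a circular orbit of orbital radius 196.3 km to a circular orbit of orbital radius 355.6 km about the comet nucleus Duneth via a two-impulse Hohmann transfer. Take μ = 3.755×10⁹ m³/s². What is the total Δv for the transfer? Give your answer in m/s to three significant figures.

Δv_total ≈ 34.8 m/s

r₁ = 196.3 km = 1.963×10⁵ m.
r₂ = 355.6 km = 3.556×10⁵ m.
Transfer ellipse a_t = (r₁ + r₂)/2 = 2.760×10⁵ m.
At r₁: circular v_c1 = √(μ/r₁) = 138.3 m/s; transfer-periapsis v_p = √[μ(2/r₁ − 1/a_t)] = 157.0 m/s.
Δv₁ = v_p − v_c1 = 18.70 m/s.
At r₂: circular v_c2 = √(μ/r₂) = 102.8 m/s; transfer-apoapsis v_a = √[μ(2/r₂ − 1/a_t)] = 86.67 m/s.
Δv₂ = v_c2 − v_a = 16.09 m/s.
Total Δv = Δv₁ + Δv₂ = 34.79 m/s.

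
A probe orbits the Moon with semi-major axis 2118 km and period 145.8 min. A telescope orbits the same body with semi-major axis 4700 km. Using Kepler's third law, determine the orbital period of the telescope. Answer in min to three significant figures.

Kepler's third law: T² ∝ a³, so T₂ = T₁ (a₂/a₁)^(3/2).
a₂/a₁ = 2.219, (a₂/a₁)^(3/2) = 3.306.
T₂ = 145.8 × 3.306 = 482.0 min.

T₂ ≈ 482 min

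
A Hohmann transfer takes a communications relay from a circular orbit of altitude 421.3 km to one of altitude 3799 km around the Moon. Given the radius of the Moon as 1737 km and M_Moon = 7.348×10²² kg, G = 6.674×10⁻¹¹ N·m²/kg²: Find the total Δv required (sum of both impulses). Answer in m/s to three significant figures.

Δv_total ≈ 537 m/s

μ = GM = 6.674×10⁻¹¹ × 7.348×10²² = 4.904×10¹² m³/s².
r₁ = 1737 + 421.3 = 2158.3 km = 2.1583×10⁶ m.
r₂ = 1737 + 3799 = 5536.0 km = 5.5360×10⁶ m.
Transfer ellipse a_t = (r₁ + r₂)/2 = 3.847×10⁶ m.
At r₁: circular v_c1 = √(μ/r₁) = 1507 m/s; transfer-perilune v_p = √[μ(2/r₁ − 1/a_t)] = 1808 m/s.
Δv₁ = v_p − v_c1 = 300.8 m/s.
At r₂: circular v_c2 = √(μ/r₂) = 941.2 m/s; transfer-apolune v_a = √[μ(2/r₂ − 1/a_t)] = 705.0 m/s.
Δv₂ = v_c2 − v_a = 236.2 m/s.
Total Δv = Δv₁ + Δv₂ = 537.1 m/s.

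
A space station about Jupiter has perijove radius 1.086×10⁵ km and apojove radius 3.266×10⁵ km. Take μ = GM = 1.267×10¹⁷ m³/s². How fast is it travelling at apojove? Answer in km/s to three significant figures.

Semi-major axis a = (r_p + r_a)/2 = 2.1760×10⁵ km = 2.176×10⁸ m.
Vis-viva: v² = μ(2/r − 1/a) = 1.267×10¹⁷ × (6.124×10⁻⁹ − 4.596×10⁻⁹) = 1.936×10⁸ m²/s².
v = 13910 m/s = 13.91 km/s.

v ≈ 13.9 km/s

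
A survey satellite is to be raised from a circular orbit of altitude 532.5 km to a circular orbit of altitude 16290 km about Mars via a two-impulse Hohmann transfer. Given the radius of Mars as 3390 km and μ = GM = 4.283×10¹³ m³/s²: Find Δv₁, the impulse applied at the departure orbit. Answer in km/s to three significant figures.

r₁ = 3390 + 532.5 = 3922.5 km = 3.9225×10⁶ m.
r₂ = 3390 + 16290 = 19680 km = 1.9680×10⁷ m.
Transfer ellipse a_t = (r₁ + r₂)/2 = 1.180×10⁷ m.
At r₁: circular v_c1 = √(μ/r₁) = 3304 m/s; transfer-periapsis v_p = √[μ(2/r₁ − 1/a_t)] = 4267 m/s.
Δv₁ = v_p − v_c1 = 962.8 m/s.
= 0.9628 km/s.

Δv ≈ 0.963 km/s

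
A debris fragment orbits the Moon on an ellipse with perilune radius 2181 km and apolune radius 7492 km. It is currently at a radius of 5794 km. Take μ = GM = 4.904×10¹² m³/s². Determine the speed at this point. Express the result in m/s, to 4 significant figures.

v ≈ 823.9 m/s

Semi-major axis a = (r_p + r_a)/2 = 4836.5 km = 4.836×10⁶ m.
Vis-viva: v² = μ(2/r − 1/a) = 4.904×10¹² × (3.452×10⁻⁷ − 2.068×10⁻⁷) = 6.788×10⁵ m²/s².
v = 823.9 m/s.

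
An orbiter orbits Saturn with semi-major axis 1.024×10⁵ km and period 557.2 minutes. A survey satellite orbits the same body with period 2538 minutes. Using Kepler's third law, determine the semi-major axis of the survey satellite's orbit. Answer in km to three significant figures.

a₂ ≈ 2.81×10⁵ km

Kepler's third law: a³ ∝ T², so a₂ = a₁ (T₂/T₁)^(2/3).
T₂/T₁ = 4.555, (T₂/T₁)^(2/3) = 2.748.
a₂ = 1.024×10⁵ × 2.748 = 2.814×10⁵ km.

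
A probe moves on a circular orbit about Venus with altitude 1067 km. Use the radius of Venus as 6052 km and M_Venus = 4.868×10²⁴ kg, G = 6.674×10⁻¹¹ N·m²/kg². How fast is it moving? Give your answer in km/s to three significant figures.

μ = GM = 6.674×10⁻¹¹ × 4.868×10²⁴ = 3.249×10¹⁴ m³/s².
r = 6052 + 1067 = 7119.0 km = 7.1190×10⁶ m.
For a circular orbit v = √(μ/r) = √(3.249×10¹⁴ / 7.119×10⁶) = √(4.564×10⁷) = 6756 m/s.
That is 6.756 km/s.

v ≈ 6.76 km/s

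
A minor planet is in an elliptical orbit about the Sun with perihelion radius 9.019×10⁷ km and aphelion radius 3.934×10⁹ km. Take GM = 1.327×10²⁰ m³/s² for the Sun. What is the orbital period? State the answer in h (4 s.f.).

Semi-major axis a = (r_p + r_a)/2 = (9.0190×10⁷ + 3.9340×10⁹)/2 = 2.0121×10⁹ km = 2.012×10¹² m.
By Kepler's third law T = 2π√(a³/μ) = 2π × 2.478×10⁸ = 1.557×10⁹ s.
= 4.324×10⁵ h.

T ≈ 432400 h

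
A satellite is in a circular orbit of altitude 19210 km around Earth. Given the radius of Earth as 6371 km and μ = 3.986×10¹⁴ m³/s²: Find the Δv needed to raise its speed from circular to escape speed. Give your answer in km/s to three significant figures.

r = 6371 + 19210 = 25581 km = 2.5581×10⁷ m.
Circular speed v_c = √(μ/r) = 3947 m/s.
Escape speed v_esc = √(2μ/r) = √2 × v_c = 5582 m/s.
Δv = v_esc − v_c = 1635 m/s = 1.635 km/s.

Δv ≈ 1.64 km/s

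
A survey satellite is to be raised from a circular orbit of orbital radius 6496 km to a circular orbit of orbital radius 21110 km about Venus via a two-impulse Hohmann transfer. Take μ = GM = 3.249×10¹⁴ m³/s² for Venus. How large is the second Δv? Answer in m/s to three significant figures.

Δv ≈ 1230 m/s

r₁ = 6496 km = 6.496×10⁶ m.
r₂ = 21110 km = 2.111×10⁷ m.
Transfer ellipse a_t = (r₁ + r₂)/2 = 1.380×10⁷ m.
At r₁: circular v_c1 = √(μ/r₁) = 7072 m/s; transfer-periapsis v_p = √[μ(2/r₁ − 1/a_t)] = 8746 m/s.
At r₂: circular v_c2 = √(μ/r₂) = 3923 m/s; transfer-apoapsis v_a = √[μ(2/r₂ − 1/a_t)] = 2691 m/s.
Δv₂ = v_c2 − v_a = 1232 m/s.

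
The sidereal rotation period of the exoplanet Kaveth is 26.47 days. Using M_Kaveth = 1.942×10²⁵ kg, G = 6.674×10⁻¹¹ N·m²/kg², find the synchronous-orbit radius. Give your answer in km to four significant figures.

μ = GM = 6.674×10⁻¹¹ × 1.942×10²⁵ = 1.296×10¹⁵ m³/s².
T = 26.47 days = 2.287×10⁶ s.
A synchronous orbit has period T, so by Kepler's third law a = (μT²/4π²)^(1/3).
μT²/4π² = 1.296×10¹⁵ × (2.287×10⁶)² / 39.48 = 1.717×10²⁶ m³.
a = 5.558×10⁸ m = 5.5582×10⁵ km.

r_sync ≈ 5.558×10⁵ km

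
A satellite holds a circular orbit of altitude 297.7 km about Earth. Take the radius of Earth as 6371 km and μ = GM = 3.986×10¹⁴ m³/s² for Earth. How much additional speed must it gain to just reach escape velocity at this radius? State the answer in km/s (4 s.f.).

r = 6371 + 297.7 = 6668.7 km = 6.6687×10⁶ m.
Circular speed v_c = √(μ/r) = 7731 m/s.
Escape speed v_esc = √(2μ/r) = √2 × v_c = 10930 m/s.
Δv = v_esc − v_c = 3202 m/s = 3.202 km/s.

Δv ≈ 3.202 km/s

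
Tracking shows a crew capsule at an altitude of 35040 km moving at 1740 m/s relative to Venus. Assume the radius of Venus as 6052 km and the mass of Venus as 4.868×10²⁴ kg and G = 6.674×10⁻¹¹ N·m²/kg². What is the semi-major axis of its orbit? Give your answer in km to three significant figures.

μ = GM = 6.674×10⁻¹¹ × 4.868×10²⁴ = 3.249×10¹⁴ m³/s².
r = 6052 + 35040 = 41092 km = 4.109×10⁷ m.
Specific orbital energy ε = v²/2 − μ/r = (1740)²/2 − 3.249×10¹⁴/4.109×10⁷ = -6.393×10⁶ J/kg.
Since ε = −μ/(2a), a = −μ/(2ε) = 2.541×10⁷ m = 25411 km.

a ≈ 25400 km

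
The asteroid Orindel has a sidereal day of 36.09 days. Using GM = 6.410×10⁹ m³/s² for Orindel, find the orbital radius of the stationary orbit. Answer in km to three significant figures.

r_sync ≈ 11600 km

T = 36.09 days = 3.118×10⁶ s.
A synchronous orbit has period T, so by Kepler's third law a = (μT²/4π²)^(1/3).
μT²/4π² = 6.410×10⁹ × (3.118×10⁶)² / 39.48 = 1.579×10²¹ m³.
a = 1.164×10⁷ m = 11644 km.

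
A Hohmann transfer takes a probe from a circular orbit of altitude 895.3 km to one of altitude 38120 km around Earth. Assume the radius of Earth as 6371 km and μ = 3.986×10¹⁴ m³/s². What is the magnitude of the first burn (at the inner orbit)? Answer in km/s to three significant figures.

Δv ≈ 2.30 km/s

r₁ = 6371 + 895.3 = 7266.3 km = 7.2663×10⁶ m.
r₂ = 6371 + 38120 = 44491 km = 4.4491×10⁷ m.
Transfer ellipse a_t = (r₁ + r₂)/2 = 2.588×10⁷ m.
At r₁: circular v_c1 = √(μ/r₁) = 7406 m/s; transfer-perigee v_p = √[μ(2/r₁ − 1/a_t)] = 9711 m/s.
Δv₁ = v_p − v_c1 = 2305 m/s.
= 2.305 km/s.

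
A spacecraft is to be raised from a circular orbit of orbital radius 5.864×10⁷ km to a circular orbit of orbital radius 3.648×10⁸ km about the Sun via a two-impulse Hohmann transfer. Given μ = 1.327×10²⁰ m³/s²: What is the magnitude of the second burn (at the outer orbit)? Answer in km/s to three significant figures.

r₁ = 5.864×10⁷ km = 5.864×10¹⁰ m.
r₂ = 3.648×10⁸ km = 3.648×10¹¹ m.
Transfer ellipse a_t = (r₁ + r₂)/2 = 2.117×10¹¹ m.
At r₁: circular v_c1 = √(μ/r₁) = 47570 m/s; transfer-perihelion v_p = √[μ(2/r₁ − 1/a_t)] = 62440 m/s.
At r₂: circular v_c2 = √(μ/r₂) = 19070 m/s; transfer-aphelion v_a = √[μ(2/r₂ − 1/a_t)] = 10040 m/s.
Δv₂ = v_c2 − v_a = 9035 m/s.
= 9.035 km/s.

Δv ≈ 9.04 km/s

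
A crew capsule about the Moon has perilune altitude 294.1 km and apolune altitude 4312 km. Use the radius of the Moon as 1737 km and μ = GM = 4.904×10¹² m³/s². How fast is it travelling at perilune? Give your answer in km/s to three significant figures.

r_p = 1737 + 294.1 = 2031.1 km = 2.0311×10⁶ m.
r_a = 1737 + 4312 = 6049.0 km = 6.0490×10⁶ m.
Semi-major axis a = (r_p + r_a)/2 = 4040.1 km = 4.040×10⁶ m.
Vis-viva: v² = μ(2/r − 1/a) = 4.904×10¹² × (9.847×10⁻⁷ − 2.475×10⁻⁷) = 3.615×10⁶ m²/s².
v = 1901 m/s = 1.901 km/s.

v ≈ 1.90 km/s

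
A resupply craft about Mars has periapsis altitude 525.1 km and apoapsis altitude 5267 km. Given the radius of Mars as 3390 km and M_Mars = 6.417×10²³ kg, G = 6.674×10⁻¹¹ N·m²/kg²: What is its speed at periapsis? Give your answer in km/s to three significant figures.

v ≈ 3.88 km/s

μ = GM = 6.674×10⁻¹¹ × 6.417×10²³ = 4.283×10¹³ m³/s².
r_p = 3390 + 525.1 = 3915.1 km = 3.9151×10⁶ m.
r_a = 3390 + 5267 = 8657.0 km = 8.6570×10⁶ m.
Semi-major axis a = (r_p + r_a)/2 = 6286.1 km = 6.286×10⁶ m.
Vis-viva: v² = μ(2/r − 1/a) = 4.283×10¹³ × (5.108×10⁻⁷ − 1.591×10⁻⁷) = 1.506×10⁷ m²/s².
v = 3881 m/s = 3.881 km/s.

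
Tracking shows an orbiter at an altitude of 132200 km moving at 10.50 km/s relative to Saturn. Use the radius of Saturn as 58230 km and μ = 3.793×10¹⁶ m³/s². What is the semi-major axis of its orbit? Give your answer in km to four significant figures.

r = 58230 + 132200 = 1.9043×10⁵ km = 1.904×10⁸ m.
Specific orbital energy ε = v²/2 − μ/r = (10500)²/2 − 3.793×10¹⁶/1.904×10⁸ = -1.441×10⁸ J/kg.
Since ε = −μ/(2a), a = −μ/(2ε) = 1.317×10⁸ m = 1.3165×10⁵ km.

a ≈ 1.317×10⁵ km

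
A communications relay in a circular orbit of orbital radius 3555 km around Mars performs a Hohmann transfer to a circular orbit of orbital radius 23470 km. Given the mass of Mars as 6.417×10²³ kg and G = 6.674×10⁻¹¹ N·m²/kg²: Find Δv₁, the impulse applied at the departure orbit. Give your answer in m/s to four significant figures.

μ = GM = 6.674×10⁻¹¹ × 6.417×10²³ = 4.283×10¹³ m³/s².
r₁ = 3555 km = 3.555×10⁶ m.
r₂ = 23470 km = 2.347×10⁷ m.
Transfer ellipse a_t = (r₁ + r₂)/2 = 1.351×10⁷ m.
At r₁: circular v_c1 = √(μ/r₁) = 3471 m/s; transfer-periapsis v_p = √[μ(2/r₁ − 1/a_t)] = 4574 m/s.
Δv₁ = v_p − v_c1 = 1103 m/s.

Δv ≈ 1103 m/s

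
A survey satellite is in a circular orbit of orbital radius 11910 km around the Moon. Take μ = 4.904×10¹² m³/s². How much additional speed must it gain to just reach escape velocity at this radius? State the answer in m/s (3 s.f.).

Δv ≈ 266 m/s

r = 11910 km = 1.191×10⁷ m.
Circular speed v_c = √(μ/r) = 641.7 m/s.
Escape speed v_esc = √(2μ/r) = √2 × v_c = 907.5 m/s.
Δv = v_esc − v_c = 265.8 m/s.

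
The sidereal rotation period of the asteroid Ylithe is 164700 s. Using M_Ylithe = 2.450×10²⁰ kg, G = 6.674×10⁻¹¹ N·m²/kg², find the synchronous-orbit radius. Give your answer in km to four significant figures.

μ = GM = 6.674×10⁻¹¹ × 2.450×10²⁰ = 1.635×10¹⁰ m³/s².
A synchronous orbit has period T, so by Kepler's third law a = (μT²/4π²)^(1/3).
μT²/4π² = 1.635×10¹⁰ × (1.647×10⁵)² / 39.48 = 1.124×10¹⁹ m³.
a = 2.240×10⁶ m = 2239.7 km.

r_sync ≈ 2240 km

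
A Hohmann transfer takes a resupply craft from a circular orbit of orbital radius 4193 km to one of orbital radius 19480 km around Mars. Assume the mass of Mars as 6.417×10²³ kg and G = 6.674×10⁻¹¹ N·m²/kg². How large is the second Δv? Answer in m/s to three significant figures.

Δv ≈ 600 m/s

μ = GM = 6.674×10⁻¹¹ × 6.417×10²³ = 4.283×10¹³ m³/s².
r₁ = 4193 km = 4.193×10⁶ m.
r₂ = 19480 km = 1.948×10⁷ m.
Transfer ellipse a_t = (r₁ + r₂)/2 = 1.184×10⁷ m.
At r₁: circular v_c1 = √(μ/r₁) = 3196 m/s; transfer-periapsis v_p = √[μ(2/r₁ − 1/a_t)] = 4100 m/s.
At r₂: circular v_c2 = √(μ/r₂) = 1483 m/s; transfer-apoapsis v_a = √[μ(2/r₂ − 1/a_t)] = 882.5 m/s.
Δv₂ = v_c2 − v_a = 600.2 m/s.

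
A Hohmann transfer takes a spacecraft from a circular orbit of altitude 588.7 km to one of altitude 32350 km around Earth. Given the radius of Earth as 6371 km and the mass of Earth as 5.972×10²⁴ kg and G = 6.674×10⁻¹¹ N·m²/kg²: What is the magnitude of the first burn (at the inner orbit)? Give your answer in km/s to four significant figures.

Δv ≈ 2.286 km/s

μ = GM = 6.674×10⁻¹¹ × 5.972×10²⁴ = 3.986×10¹⁴ m³/s².
r₁ = 6371 + 588.7 = 6959.7 km = 6.9597×10⁶ m.
r₂ = 6371 + 32350 = 38721 km = 3.8721×10⁷ m.
Transfer ellipse a_t = (r₁ + r₂)/2 = 2.284×10⁷ m.
At r₁: circular v_c1 = √(μ/r₁) = 7568 m/s; transfer-perigee v_p = √[μ(2/r₁ − 1/a_t)] = 9853 m/s.
Δv₁ = v_p − v_c1 = 2286 m/s.
= 2.286 km/s.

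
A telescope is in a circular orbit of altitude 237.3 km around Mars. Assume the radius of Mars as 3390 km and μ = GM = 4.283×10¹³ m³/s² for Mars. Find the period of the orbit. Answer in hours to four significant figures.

T ≈ 1.842 hours

r = 3390 + 237.3 = 3627.3 km = 3.6273×10⁶ m.
Kepler's third law: T = 2π√(r³/μ) = 2π√((3.627×10⁶)³ / 4.283×10¹³).
r³/μ = 1.114×10⁶ s², so T = 2π × 1.056×10³ = 6.633×10³ s.
Converting: 6.633×10³ s ÷ 3600 = 1.842 hours.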